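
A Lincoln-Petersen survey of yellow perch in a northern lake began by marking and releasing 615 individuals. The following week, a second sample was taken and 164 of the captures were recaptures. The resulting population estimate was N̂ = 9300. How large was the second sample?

From N = M·C/R: C = N·R / M = 9300·164 / 615 = 1525200 / 615 = 2480.

C = 2480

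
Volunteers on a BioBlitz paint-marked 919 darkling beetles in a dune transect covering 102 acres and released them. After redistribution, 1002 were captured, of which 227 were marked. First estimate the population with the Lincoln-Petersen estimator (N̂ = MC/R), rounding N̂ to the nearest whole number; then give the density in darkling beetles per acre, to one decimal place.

density ≈ 39.8 darkling beetles per acre

N̂ = 919·1002/227 = 920838/227 ≈ 4056.6 → 4057
Density = N̂ / area = 4057 / 102 ≈ 39.77 → 39.8 per acre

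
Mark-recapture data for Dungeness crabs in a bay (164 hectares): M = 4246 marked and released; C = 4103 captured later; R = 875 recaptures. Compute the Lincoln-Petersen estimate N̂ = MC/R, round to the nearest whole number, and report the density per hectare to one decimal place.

density ≈ 121.4 Dungeness crabs per hectare

N̂ = 4246·4103/875 = 17421338/875 ≈ 19910.1 → 19910
Density = N̂ / area = 19910 / 164 ≈ 121.40 → 121.4 per hectare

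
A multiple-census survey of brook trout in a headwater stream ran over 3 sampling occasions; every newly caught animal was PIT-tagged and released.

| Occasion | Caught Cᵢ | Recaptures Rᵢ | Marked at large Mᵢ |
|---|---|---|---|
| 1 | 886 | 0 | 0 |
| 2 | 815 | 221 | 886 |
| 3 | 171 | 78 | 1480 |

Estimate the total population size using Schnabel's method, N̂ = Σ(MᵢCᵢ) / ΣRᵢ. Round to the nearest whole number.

N ≈ 3261

Σ MᵢCᵢ = 0·886 + 886·815 + 1480·171 = 0 + 722090 + 253080 = 975170
Σ Rᵢ = 0 + 221 + 78 = 299
N̂ = 975170 / 299 ≈ 3261.4 → 3261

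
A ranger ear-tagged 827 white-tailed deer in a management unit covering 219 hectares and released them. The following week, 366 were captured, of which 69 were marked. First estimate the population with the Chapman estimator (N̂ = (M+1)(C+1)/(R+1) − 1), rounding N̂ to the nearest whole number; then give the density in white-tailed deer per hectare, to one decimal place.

N̂ = 828·367/70 − 1 = 303876/70 − 1 ≈ 4340.1 → 4340
Density = N̂ / area = 4340 / 219 ≈ 19.82 → 19.8 per hectare

density ≈ 19.8 white-tailed deer per hectare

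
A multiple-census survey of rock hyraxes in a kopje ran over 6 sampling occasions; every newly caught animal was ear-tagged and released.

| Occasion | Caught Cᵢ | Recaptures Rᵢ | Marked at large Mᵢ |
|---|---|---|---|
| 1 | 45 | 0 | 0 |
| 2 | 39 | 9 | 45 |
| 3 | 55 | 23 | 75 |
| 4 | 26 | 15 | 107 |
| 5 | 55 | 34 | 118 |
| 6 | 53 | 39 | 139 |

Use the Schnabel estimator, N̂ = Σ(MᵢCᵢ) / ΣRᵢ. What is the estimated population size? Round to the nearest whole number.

N ≈ 188

Σ MᵢCᵢ = 0·45 + 45·39 + 75·55 + 107·26 + 118·55 + 139·53 = 0 + 1755 + 4125 + 2782 + 6490 + 7367 = 22519
Σ Rᵢ = 0 + 9 + 23 + 15 + 34 + 39 = 120
N̂ = 22519 / 120 ≈ 187.7 → 188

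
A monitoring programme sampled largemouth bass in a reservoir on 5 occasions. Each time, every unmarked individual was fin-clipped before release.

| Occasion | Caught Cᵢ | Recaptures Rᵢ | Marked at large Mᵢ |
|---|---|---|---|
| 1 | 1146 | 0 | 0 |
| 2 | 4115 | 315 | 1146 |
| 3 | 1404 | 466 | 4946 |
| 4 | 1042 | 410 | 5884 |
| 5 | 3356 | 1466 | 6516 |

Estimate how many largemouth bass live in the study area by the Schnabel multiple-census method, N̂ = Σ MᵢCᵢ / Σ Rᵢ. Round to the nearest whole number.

N ≈ 14,926

Σ MᵢCᵢ = 0·1146 + 1146·4115 + 4946·1404 + 5884·1042 + 6516·3356 = 0 + 4715790 + 6944184 + 6131128 + 21867696 = 39658798
Σ Rᵢ = 0 + 315 + 466 + 410 + 1466 = 2657
N̂ = 39658798 / 2657 ≈ 14926.2 → 14926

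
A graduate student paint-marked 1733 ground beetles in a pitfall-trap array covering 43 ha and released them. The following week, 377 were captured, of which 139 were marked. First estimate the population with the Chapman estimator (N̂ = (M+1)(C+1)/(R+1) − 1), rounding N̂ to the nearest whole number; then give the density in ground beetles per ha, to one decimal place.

density ≈ 108.9 ground beetles per ha

N̂ = 1734·378/140 − 1 = 655452/140 − 1 ≈ 4680.8 → 4681
Density = N̂ / area = 4681 / 43 ≈ 108.86 → 108.9 per ha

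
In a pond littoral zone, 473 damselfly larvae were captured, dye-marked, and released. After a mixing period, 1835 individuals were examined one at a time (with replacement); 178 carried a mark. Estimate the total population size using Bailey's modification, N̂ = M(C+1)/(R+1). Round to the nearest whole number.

N ≈ 4852

N̂ = 473·(1835+1)/(178+1) = 473·1836/179 = 868428/179 ≈ 4851.6 → 4852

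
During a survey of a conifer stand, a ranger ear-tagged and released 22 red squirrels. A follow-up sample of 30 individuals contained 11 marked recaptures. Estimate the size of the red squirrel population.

Lincoln-Petersen assumes M/N = R/C, so N = M·C / R.
N = (22 × 30) / 11 = 660 / 11 = 60

N = 60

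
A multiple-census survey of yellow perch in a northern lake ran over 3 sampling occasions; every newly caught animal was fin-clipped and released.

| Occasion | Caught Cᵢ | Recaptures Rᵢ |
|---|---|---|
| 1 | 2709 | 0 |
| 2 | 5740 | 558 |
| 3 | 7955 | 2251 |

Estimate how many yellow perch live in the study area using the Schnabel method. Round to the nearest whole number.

N ≈ 27,883

Marked at large before each occasion: Mᵢ = Σⱼ<ᵢ (Cⱼ − Rⱼ) → M1=0, M2=2709, M3=7891
Σ MᵢCᵢ = 0·2709 + 2709·5740 + 7891·7955 = 0 + 15549660 + 62772905 = 78322565
Σ Rᵢ = 0 + 558 + 2251 = 2809
N̂ = 78322565 / 2809 ≈ 27882.7 → 27883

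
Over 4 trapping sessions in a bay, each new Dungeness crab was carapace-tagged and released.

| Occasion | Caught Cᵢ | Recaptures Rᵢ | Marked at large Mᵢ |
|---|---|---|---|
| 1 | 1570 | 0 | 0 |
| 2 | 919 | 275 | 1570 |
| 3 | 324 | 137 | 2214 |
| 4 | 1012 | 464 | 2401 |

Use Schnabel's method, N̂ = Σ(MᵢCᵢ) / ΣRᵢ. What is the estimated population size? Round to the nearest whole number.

N ≈ 5240

Σ MᵢCᵢ = 0·1570 + 1570·919 + 2214·324 + 2401·1012 = 0 + 1442830 + 717336 + 2429812 = 4589978
Σ Rᵢ = 0 + 275 + 137 + 464 = 876
N̂ = 4589978 / 876 ≈ 5239.7 → 5240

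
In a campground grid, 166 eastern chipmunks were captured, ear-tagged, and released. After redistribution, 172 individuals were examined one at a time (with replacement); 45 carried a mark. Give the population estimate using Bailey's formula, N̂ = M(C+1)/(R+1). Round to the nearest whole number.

N ≈ 624

N̂ = 166·(172+1)/(45+1) = 166·173/46 = 28718/46 ≈ 624.3 → 624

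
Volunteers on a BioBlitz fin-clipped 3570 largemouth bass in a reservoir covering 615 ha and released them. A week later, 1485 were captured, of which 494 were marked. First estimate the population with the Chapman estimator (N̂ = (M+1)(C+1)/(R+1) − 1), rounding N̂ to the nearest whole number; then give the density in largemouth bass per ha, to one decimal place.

N̂ = 3571·1486/495 − 1 = 5306506/495 − 1 ≈ 10719.2 → 10719
Density = N̂ / area = 10719 / 615 ≈ 17.43 → 17.4 per ha

density ≈ 17.4 largemouth bass per ha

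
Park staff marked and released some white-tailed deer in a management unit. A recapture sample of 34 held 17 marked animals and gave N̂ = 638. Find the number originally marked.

From N = M·C/R: M = N·R / C = 638·17 / 34 = 10846 / 34 = 319.

M = 319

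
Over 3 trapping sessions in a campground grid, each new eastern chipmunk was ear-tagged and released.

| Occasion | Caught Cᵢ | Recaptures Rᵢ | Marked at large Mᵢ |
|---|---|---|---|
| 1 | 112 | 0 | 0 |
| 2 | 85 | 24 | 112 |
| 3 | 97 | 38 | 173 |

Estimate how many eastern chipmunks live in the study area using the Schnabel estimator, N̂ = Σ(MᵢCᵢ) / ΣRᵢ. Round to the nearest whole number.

N ≈ 424

Σ MᵢCᵢ = 0·112 + 112·85 + 173·97 = 0 + 9520 + 16781 = 26301
Σ Rᵢ = 0 + 24 + 38 = 62
N̂ = 26301 / 62 ≈ 424.2 → 424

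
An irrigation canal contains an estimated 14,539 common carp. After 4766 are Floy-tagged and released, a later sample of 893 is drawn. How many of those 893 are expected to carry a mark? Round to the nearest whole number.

The marked fraction of the population is 4766/14539, so in a sample of 893 expect C·(M/N) marked.
E[R] = 4766 × 893 / 14539 = 4256038 / 14539 ≈ 292.7 → 293

expected recaptures ≈ 293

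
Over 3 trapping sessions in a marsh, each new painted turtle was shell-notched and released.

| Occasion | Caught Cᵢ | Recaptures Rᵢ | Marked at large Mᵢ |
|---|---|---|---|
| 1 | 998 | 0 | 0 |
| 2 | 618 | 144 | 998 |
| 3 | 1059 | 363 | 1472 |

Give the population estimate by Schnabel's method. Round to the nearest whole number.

Σ MᵢCᵢ = 0·998 + 998·618 + 1472·1059 = 0 + 616764 + 1558848 = 2175612
Σ Rᵢ = 0 + 144 + 363 = 507
N̂ = 2175612 / 507 ≈ 4291.1 → 4291

N ≈ 4291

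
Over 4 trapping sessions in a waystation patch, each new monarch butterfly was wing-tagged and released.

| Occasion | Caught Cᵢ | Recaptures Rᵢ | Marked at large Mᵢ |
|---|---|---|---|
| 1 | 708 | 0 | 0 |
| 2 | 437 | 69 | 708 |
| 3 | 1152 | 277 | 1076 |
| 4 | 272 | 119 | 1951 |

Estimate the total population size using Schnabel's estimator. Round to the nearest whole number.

Σ MᵢCᵢ = 0·708 + 708·437 + 1076·1152 + 1951·272 = 0 + 309396 + 1239552 + 530672 = 2079620
Σ Rᵢ = 0 + 69 + 277 + 119 = 465
N̂ = 2079620 / 465 ≈ 4472.3 → 4472

N ≈ 4472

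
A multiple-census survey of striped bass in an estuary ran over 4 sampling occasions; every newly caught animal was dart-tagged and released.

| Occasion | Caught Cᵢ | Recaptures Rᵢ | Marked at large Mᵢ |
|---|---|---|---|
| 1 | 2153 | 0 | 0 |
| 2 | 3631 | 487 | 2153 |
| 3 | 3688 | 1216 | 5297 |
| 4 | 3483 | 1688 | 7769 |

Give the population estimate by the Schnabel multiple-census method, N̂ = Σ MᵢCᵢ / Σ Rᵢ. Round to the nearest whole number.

Σ MᵢCᵢ = 0·2153 + 2153·3631 + 5297·3688 + 7769·3483 = 0 + 7817543 + 19535336 + 27059427 = 54412306
Σ Rᵢ = 0 + 487 + 1216 + 1688 = 3391
N̂ = 54412306 / 3391 ≈ 16046.1 → 16046

N ≈ 16,046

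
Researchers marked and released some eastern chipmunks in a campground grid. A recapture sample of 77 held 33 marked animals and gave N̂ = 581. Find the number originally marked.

From N = M·C/R: M = N·R / C = 581·33 / 77 = 19173 / 77 = 249.

M = 249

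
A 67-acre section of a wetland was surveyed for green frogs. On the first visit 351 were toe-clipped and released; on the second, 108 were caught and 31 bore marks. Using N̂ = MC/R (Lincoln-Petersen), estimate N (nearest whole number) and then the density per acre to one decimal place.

density ≈ 18.3 green frogs per acre

N̂ = 351·108/31 = 37908/31 ≈ 1222.8 → 1223
Density = N̂ / area = 1223 / 67 ≈ 18.25 → 18.3 per acre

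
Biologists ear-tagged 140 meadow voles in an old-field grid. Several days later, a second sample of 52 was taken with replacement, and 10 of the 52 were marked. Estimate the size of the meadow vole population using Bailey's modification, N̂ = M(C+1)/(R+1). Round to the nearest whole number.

N ≈ 675

N̂ = 140·(52+1)/(10+1) = 140·53/11 = 7420/11 ≈ 674.5 → 675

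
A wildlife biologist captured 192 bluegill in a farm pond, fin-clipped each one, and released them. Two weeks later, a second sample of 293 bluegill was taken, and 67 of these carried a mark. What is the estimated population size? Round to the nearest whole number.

N ≈ 840

The marked fraction in the recapture sample should equal the marked fraction in the population: 67/293 = 192/N.
N = (192 × 293) / 67 = 56256 / 67 ≈ 839.6 → 840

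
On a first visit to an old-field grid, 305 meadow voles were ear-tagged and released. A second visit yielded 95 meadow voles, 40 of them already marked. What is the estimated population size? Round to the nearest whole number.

N = (305 × 95) / 40 = 28975 / 40 ≈ 724.4 → 724

N ≈ 724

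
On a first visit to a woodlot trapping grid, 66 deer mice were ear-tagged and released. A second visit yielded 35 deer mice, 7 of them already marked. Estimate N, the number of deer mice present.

N = (66 × 35) / 7 = 2310 / 7 = 330

N = 330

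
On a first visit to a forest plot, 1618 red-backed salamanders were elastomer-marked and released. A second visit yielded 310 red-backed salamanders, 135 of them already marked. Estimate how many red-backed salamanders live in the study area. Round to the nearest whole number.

N = (1618 × 310) / 135 = 501580 / 135 ≈ 3715.4 → 3715

N ≈ 3715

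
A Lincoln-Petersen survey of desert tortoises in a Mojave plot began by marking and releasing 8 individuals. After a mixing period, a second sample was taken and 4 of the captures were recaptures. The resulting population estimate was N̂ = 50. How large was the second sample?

From N = M·C/R: C = N·R / M = 50·4 / 8 = 200 / 8 = 25.

C = 25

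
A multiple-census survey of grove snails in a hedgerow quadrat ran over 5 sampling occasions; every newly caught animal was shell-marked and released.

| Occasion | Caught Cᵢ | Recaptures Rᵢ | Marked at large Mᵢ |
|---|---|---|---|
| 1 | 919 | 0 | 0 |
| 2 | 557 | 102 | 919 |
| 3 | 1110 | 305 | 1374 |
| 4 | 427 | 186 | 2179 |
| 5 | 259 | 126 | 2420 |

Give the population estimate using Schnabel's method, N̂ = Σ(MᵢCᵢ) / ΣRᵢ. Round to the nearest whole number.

Σ MᵢCᵢ = 0·919 + 919·557 + 1374·1110 + 2179·427 + 2420·259 = 0 + 511883 + 1525140 + 930433 + 626780 = 3594236
Σ Rᵢ = 0 + 102 + 305 + 186 + 126 = 719
N̂ = 3594236 / 719 ≈ 4998.9 → 4999

N ≈ 4999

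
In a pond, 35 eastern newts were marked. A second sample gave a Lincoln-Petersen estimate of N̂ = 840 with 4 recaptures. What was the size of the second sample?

From N = M·C/R: C = N·R / M = 840·4 / 35 = 3360 / 35 = 96.

C = 96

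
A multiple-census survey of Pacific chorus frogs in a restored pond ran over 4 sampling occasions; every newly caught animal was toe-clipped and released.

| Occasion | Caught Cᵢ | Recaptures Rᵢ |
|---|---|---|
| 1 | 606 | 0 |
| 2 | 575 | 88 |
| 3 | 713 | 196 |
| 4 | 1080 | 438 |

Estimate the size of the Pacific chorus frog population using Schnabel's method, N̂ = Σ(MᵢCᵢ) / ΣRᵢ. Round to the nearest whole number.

Marked at large before each occasion: Mᵢ = Σⱼ<ᵢ (Cⱼ − Rⱼ) → M1=0, M2=606, M3=1093, M4=1610
Σ MᵢCᵢ = 0·606 + 606·575 + 1093·713 + 1610·1080 = 0 + 348450 + 779309 + 1738800 = 2866559
Σ Rᵢ = 0 + 88 + 196 + 438 = 722
N̂ = 2866559 / 722 ≈ 3970.3 → 3970

N ≈ 3970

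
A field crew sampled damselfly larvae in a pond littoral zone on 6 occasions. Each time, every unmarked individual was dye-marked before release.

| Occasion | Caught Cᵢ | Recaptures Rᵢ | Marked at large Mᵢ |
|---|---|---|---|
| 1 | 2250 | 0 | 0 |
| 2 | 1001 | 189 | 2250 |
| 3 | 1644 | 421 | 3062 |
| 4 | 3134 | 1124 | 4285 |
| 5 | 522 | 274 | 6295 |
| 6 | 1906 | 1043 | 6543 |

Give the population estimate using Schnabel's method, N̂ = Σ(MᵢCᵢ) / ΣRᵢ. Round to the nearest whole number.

Σ MᵢCᵢ = 0·2250 + 2250·1001 + 3062·1644 + 4285·3134 + 6295·522 + 6543·1906 = 0 + 2252250 + 5033928 + 13429190 + 3285990 + 12470958 = 36472316
Σ Rᵢ = 0 + 189 + 421 + 1124 + 274 + 1043 = 3051
N̂ = 36472316 / 3051 ≈ 11954.2 → 11954

N ≈ 11,954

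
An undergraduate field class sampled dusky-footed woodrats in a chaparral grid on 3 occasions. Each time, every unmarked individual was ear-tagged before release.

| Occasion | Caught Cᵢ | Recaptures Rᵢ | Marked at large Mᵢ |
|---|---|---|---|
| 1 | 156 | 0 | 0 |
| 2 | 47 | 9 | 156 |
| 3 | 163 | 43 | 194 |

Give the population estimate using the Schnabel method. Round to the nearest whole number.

Σ MᵢCᵢ = 0·156 + 156·47 + 194·163 = 0 + 7332 + 31622 = 38954
Σ Rᵢ = 0 + 9 + 43 = 52
N̂ = 38954 / 52 ≈ 749.1 → 749

N ≈ 749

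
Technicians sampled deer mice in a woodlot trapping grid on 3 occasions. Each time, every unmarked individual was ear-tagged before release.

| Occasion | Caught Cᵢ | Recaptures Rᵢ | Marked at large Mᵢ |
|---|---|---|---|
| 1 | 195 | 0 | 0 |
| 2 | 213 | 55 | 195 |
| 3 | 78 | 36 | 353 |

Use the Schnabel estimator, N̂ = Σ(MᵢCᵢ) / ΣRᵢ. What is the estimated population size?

N = 759

Σ MᵢCᵢ = 0·195 + 195·213 + 353·78 = 0 + 41535 + 27534 = 69069
Σ Rᵢ = 0 + 55 + 36 = 91
N̂ = 69069 / 91 = 759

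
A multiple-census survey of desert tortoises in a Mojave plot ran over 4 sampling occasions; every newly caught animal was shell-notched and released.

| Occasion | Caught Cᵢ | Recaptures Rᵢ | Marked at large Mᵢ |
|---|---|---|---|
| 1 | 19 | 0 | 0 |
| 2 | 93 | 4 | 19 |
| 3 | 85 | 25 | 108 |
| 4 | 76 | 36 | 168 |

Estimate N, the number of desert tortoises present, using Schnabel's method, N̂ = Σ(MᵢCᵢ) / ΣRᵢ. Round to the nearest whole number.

Σ MᵢCᵢ = 0·19 + 19·93 + 108·85 + 168·76 = 0 + 1767 + 9180 + 12768 = 23715
Σ Rᵢ = 0 + 4 + 25 + 36 = 65
N̂ = 23715 / 65 ≈ 364.8 → 365

N ≈ 365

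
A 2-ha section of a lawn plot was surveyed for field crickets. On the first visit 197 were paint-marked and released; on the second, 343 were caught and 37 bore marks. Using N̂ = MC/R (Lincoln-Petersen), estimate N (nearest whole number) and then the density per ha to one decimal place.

N̂ = 197·343/37 = 67571/37 ≈ 1826.2 → 1826
Density = N̂ / area = 1826 / 2 = 913.0 per ha

density ≈ 913.0 field crickets per ha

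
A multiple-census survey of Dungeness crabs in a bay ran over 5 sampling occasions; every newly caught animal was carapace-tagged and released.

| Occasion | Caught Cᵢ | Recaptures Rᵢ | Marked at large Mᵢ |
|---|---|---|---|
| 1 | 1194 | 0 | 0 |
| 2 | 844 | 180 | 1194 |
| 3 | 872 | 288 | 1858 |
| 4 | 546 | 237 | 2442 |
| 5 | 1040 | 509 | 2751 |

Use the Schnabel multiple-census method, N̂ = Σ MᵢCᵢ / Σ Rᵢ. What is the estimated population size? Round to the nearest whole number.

Σ MᵢCᵢ = 0·1194 + 1194·844 + 1858·872 + 2442·546 + 2751·1040 = 0 + 1007736 + 1620176 + 1333332 + 2861040 = 6822284
Σ Rᵢ = 0 + 180 + 288 + 237 + 509 = 1214
N̂ = 6822284 / 1214 ≈ 5619.7 → 5620

N ≈ 5620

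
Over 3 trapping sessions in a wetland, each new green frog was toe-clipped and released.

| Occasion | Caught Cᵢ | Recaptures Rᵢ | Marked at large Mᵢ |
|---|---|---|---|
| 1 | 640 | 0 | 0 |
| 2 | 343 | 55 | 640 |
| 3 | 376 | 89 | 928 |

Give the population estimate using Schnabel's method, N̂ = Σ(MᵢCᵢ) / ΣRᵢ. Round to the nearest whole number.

N ≈ 3948

Σ MᵢCᵢ = 0·640 + 640·343 + 928·376 = 0 + 219520 + 348928 = 568448
Σ Rᵢ = 0 + 55 + 89 = 144
N̂ = 568448 / 144 ≈ 3947.6 → 3948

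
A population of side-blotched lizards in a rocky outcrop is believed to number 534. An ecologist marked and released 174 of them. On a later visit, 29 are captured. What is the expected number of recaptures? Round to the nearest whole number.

Expected recaptures E[R] = M·C / N.
E[R] = 174 × 29 / 534 = 5046 / 534 ≈ 9.4 → 9

expected recaptures ≈ 9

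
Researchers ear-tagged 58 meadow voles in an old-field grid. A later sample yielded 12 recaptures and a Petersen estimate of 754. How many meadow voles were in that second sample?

From N = M·C/R: C = N·R / M = 754·12 / 58 = 9048 / 58 = 156.

C = 156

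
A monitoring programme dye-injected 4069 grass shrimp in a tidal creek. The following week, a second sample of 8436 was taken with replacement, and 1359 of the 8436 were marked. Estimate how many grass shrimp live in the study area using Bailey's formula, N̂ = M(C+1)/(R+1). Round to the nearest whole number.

N̂ = 4069·(8436+1)/(1359+1) = 4069·8437/1360 = 34330153/1360 ≈ 25242.8 → 25243

N ≈ 25,243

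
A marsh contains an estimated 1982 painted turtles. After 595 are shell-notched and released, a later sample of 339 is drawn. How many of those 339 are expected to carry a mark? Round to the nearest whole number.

The marked fraction of the population is 595/1982, so in a sample of 339 expect C·(M/N) marked.
E[R] = 595 × 339 / 1982 = 201705 / 1982 ≈ 101.8 → 102

expected recaptures ≈ 102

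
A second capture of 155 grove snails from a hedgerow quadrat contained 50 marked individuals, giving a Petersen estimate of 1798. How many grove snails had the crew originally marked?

M = 580

From N = M·C/R: M = N·R / C = 1798·50 / 155 = 89900 / 155 = 580.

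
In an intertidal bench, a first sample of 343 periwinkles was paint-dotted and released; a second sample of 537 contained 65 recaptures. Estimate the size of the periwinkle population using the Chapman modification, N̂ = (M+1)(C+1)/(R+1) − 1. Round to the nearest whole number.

N ≈ 2803

N̂ = (343+1)(537+1)/(65+1) − 1 = 344·538/66 − 1
= 185072/66 − 1 ≈ 2804.1 − 1 ≈ 2803.1 → 2803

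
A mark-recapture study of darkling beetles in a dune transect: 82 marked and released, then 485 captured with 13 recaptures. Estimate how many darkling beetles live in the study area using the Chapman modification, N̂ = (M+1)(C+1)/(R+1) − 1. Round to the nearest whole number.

N ≈ 2880

N̂ = (82+1)(485+1)/(13+1) − 1 = 83·486/14 − 1
= 40338/14 − 1 ≈ 2881.3 − 1 ≈ 2880.3 → 2880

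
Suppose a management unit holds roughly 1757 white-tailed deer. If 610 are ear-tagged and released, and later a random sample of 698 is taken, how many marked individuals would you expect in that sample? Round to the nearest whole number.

expected recaptures ≈ 242

The marked fraction of the population is 610/1757, so in a sample of 698 expect C·(M/N) marked.
E[R] = 610 × 698 / 1757 = 425780 / 1757 ≈ 242.3 → 242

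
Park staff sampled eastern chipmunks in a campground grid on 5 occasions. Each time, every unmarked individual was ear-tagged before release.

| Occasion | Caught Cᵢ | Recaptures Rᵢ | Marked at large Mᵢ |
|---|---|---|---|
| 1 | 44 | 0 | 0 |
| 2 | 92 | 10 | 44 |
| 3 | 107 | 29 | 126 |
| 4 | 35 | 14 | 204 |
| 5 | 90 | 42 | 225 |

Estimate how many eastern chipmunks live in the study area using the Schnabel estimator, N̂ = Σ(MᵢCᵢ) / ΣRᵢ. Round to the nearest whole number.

N ≈ 473

Σ MᵢCᵢ = 0·44 + 44·92 + 126·107 + 204·35 + 225·90 = 0 + 4048 + 13482 + 7140 + 20250 = 44920
Σ Rᵢ = 0 + 10 + 29 + 14 + 42 = 95
N̂ = 44920 / 95 ≈ 472.8 → 473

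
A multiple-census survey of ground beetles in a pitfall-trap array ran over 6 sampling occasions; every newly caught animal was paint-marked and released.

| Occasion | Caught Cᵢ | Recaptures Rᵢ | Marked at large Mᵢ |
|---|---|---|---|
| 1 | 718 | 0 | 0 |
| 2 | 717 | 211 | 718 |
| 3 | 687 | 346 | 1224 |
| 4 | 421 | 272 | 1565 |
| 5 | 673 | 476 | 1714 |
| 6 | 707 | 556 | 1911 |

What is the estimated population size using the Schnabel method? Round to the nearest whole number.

N ≈ 2428

Σ MᵢCᵢ = 0·718 + 718·717 + 1224·687 + 1565·421 + 1714·673 + 1911·707 = 0 + 514806 + 840888 + 658865 + 1153522 + 1351077 = 4519158
Σ Rᵢ = 0 + 211 + 346 + 272 + 476 + 556 = 1861
N̂ = 4519158 / 1861 ≈ 2428.3 → 2428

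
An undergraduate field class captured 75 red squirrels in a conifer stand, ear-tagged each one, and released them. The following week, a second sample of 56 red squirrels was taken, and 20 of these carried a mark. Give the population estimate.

N = 210

The marked fraction in the recapture sample should equal the marked fraction in the population: 20/56 = 75/N.
N = (75 × 56) / 20 = 4200 / 20 = 210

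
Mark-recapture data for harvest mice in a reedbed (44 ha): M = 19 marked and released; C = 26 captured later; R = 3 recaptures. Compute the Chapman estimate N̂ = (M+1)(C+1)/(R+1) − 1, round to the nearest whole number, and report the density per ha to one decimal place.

N̂ = 20·27/4 − 1 = 540/4 − 1 = 134
Density = N̂ / area = 134 / 44 ≈ 3.045 → 3.0 per ha

density ≈ 3.0 harvest mice per ha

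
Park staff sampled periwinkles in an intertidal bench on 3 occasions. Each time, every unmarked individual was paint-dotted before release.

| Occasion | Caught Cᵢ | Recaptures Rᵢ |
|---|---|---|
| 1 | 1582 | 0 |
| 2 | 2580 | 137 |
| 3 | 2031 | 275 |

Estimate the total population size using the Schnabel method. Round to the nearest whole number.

N ≈ 29,748

Marked at large before each occasion: Mᵢ = Σⱼ<ᵢ (Cⱼ − Rⱼ) → M1=0, M2=1582, M3=4025
Σ MᵢCᵢ = 0·1582 + 1582·2580 + 4025·2031 = 0 + 4081560 + 8174775 = 12256335
Σ Rᵢ = 0 + 137 + 275 = 412
N̂ = 12256335 / 412 ≈ 29748.4 → 29748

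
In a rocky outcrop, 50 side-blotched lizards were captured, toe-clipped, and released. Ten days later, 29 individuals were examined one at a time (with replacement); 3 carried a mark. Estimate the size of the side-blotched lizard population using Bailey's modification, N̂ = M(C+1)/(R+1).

N̂ = 50·(29+1)/(3+1) = 50·30/4 = 1500/4 = 375

N = 375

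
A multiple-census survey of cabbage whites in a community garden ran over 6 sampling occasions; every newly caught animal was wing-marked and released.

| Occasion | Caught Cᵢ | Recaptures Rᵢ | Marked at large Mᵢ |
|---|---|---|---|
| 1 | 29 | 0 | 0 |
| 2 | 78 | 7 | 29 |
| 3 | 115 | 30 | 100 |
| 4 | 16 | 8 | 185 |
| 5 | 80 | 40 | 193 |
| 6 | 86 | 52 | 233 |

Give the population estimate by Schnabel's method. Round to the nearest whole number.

Σ MᵢCᵢ = 0·29 + 29·78 + 100·115 + 185·16 + 193·80 + 233·86 = 0 + 2262 + 11500 + 2960 + 15440 + 20038 = 52200
Σ Rᵢ = 0 + 7 + 30 + 8 + 40 + 52 = 137
N̂ = 52200 / 137 ≈ 381.0 → 381

N ≈ 381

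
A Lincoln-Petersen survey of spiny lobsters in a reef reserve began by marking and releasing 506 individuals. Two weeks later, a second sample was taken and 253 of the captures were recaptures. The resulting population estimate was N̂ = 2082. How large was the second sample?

From N = M·C/R: C = N·R / M = 2082·253 / 506 = 526746 / 506 = 1041.

C = 1041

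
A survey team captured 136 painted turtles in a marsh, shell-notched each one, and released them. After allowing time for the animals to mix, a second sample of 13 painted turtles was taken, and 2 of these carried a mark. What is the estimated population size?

Lincoln-Petersen assumes M/N = R/C, so N = M·C / R.
N = (136 × 13) / 2 = 1768 / 2 = 884

N = 884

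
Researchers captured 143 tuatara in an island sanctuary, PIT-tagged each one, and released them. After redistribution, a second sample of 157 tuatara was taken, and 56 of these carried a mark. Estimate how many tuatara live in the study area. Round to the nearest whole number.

N ≈ 401

N = (143 × 157) / 56 = 22451 / 56 ≈ 400.9 → 401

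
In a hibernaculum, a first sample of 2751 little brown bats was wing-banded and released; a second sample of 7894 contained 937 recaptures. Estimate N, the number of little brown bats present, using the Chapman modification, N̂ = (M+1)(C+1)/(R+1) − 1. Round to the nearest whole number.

N ≈ 23,162

N̂ = (2751+1)(7894+1)/(937+1) − 1 = 2752·7895/938 − 1
= 21727040/938 − 1 ≈ 23163.2 − 1 ≈ 23162.2 → 23162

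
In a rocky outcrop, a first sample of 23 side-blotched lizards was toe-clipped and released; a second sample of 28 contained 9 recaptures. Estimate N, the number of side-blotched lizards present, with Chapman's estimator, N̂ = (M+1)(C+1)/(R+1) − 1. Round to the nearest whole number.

N̂ = (23+1)(28+1)/(9+1) − 1 = 24·29/10 − 1
= 696/10 − 1 ≈ 69.6 − 1 ≈ 68.6 → 69

N ≈ 69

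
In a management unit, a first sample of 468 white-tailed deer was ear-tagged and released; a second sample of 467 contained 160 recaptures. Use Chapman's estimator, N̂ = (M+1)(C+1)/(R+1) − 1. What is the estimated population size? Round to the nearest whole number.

N ≈ 1362

N̂ = (468+1)(467+1)/(160+1) − 1 = 469·468/161 − 1
= 219492/161 − 1 ≈ 1363.3 − 1 ≈ 1362.3 → 1362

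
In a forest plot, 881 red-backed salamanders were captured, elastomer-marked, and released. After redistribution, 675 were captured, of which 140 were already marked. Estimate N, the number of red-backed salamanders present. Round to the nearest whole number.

N ≈ 4248

N = (881 × 675) / 140 = 594675 / 140 ≈ 4247.7 → 4248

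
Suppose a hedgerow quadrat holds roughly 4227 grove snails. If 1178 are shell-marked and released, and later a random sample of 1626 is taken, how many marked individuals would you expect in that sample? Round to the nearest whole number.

expected recaptures ≈ 453

The marked fraction of the population is 1178/4227, so in a sample of 1626 expect C·(M/N) marked.
E[R] = 1178 × 1626 / 4227 = 1915428 / 4227 ≈ 453.1 → 453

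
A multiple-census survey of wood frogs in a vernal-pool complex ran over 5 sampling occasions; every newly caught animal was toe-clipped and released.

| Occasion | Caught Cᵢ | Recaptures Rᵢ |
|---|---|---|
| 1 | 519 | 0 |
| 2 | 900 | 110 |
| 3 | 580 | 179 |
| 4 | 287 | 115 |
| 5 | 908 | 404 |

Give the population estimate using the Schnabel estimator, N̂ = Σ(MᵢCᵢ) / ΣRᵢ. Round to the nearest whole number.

N ≈ 4240

Marked at large before each occasion: Mᵢ = Σⱼ<ᵢ (Cⱼ − Rⱼ) → M1=0, M2=519, M3=1309, M4=1710, M5=1882
Σ MᵢCᵢ = 0·519 + 519·900 + 1309·580 + 1710·287 + 1882·908 = 0 + 467100 + 759220 + 490770 + 1708856 = 3425946
Σ Rᵢ = 0 + 110 + 179 + 115 + 404 = 808
N̂ = 3425946 / 808 ≈ 4240.0 → 4240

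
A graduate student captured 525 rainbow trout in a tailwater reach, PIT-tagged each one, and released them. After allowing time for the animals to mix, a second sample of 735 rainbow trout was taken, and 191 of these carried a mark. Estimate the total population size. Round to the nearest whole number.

N ≈ 2020

N = (525 × 735) / 191 = 385875 / 191 ≈ 2020.3 → 2020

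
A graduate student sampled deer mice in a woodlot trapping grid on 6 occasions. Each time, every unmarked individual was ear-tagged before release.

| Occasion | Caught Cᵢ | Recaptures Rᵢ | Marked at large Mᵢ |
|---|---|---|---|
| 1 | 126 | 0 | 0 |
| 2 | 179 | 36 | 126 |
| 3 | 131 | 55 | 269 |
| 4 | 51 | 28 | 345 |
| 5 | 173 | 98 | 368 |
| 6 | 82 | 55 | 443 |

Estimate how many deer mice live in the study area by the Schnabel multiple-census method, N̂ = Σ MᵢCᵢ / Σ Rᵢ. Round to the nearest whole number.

Σ MᵢCᵢ = 0·126 + 126·179 + 269·131 + 345·51 + 368·173 + 443·82 = 0 + 22554 + 35239 + 17595 + 63664 + 36326 = 175378
Σ Rᵢ = 0 + 36 + 55 + 28 + 98 + 55 = 272
N̂ = 175378 / 272 ≈ 644.8 → 645

N ≈ 645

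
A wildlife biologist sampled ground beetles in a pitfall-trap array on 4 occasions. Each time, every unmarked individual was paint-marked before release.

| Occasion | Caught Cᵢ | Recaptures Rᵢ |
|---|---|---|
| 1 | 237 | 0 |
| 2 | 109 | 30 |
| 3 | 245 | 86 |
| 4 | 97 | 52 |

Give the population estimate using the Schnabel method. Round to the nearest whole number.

N ≈ 889

Marked at large before each occasion: Mᵢ = Σⱼ<ᵢ (Cⱼ − Rⱼ) → M1=0, M2=237, M3=316, M4=475
Σ MᵢCᵢ = 0·237 + 237·109 + 316·245 + 475·97 = 0 + 25833 + 77420 + 46075 = 149328
Σ Rᵢ = 0 + 30 + 86 + 52 = 168
N̂ = 149328 / 168 ≈ 888.9 → 889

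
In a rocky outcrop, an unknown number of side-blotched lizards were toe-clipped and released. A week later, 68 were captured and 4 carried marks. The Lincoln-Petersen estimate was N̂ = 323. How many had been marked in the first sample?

From N = M·C/R: M = N·R / C = 323·4 / 68 = 1292 / 68 = 19.

M = 19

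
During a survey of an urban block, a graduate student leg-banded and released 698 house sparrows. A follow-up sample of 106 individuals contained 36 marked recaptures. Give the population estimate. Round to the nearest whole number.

The marked fraction in the recapture sample should equal the marked fraction in the population: 36/106 = 698/N.
N = (698 × 106) / 36 = 73988 / 36 ≈ 2055.2 → 2055

N ≈ 2055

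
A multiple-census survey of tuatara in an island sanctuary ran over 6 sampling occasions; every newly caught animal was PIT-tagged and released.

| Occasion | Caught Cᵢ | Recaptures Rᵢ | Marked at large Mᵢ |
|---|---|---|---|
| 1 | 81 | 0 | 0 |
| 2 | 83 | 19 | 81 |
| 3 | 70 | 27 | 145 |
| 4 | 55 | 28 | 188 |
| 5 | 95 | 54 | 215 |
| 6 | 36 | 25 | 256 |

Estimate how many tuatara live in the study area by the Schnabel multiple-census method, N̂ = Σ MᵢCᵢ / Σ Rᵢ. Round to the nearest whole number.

N ≈ 372

Σ MᵢCᵢ = 0·81 + 81·83 + 145·70 + 188·55 + 215·95 + 256·36 = 0 + 6723 + 10150 + 10340 + 20425 + 9216 = 56854
Σ Rᵢ = 0 + 19 + 27 + 28 + 54 + 25 = 153
N̂ = 56854 / 153 ≈ 371.6 → 372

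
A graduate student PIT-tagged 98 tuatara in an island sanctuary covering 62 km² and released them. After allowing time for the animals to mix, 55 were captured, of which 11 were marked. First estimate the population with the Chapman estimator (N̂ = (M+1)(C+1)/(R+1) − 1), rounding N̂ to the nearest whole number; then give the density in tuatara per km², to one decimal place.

density ≈ 7.4 tuatara per km²

N̂ = 99·56/12 − 1 = 5544/12 − 1 = 461
Density = N̂ / area = 461 / 62 ≈ 7.44 → 7.4 per km²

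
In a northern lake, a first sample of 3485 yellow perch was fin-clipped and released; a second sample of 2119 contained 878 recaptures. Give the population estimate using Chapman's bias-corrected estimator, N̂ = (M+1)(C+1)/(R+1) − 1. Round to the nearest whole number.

N̂ = (3485+1)(2119+1)/(878+1) − 1 = 3486·2120/879 − 1
= 7390320/879 − 1 ≈ 8407.6 − 1 ≈ 8406.6 → 8407

N ≈ 8407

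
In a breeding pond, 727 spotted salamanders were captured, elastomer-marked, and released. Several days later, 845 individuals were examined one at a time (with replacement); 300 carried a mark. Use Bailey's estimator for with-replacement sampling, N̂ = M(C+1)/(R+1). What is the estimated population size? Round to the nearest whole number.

N ≈ 2043

N̂ = 727·(845+1)/(300+1) = 727·846/301 = 615042/301 ≈ 2043.3 → 2043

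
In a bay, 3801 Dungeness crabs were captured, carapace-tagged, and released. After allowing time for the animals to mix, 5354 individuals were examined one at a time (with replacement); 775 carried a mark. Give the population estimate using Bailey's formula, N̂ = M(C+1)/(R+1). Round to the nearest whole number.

N ≈ 26,230

N̂ = 3801·(5354+1)/(775+1) = 3801·5355/776 = 20354355/776 ≈ 26229.8 → 26230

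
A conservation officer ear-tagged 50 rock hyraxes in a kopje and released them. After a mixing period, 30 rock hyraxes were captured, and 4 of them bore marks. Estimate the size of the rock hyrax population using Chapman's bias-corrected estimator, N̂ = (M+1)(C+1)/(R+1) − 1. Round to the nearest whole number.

N̂ = (50+1)(30+1)/(4+1) − 1 = 51·31/5 − 1
= 1581/5 − 1 ≈ 316.2 − 1 ≈ 315.2 → 315

N ≈ 315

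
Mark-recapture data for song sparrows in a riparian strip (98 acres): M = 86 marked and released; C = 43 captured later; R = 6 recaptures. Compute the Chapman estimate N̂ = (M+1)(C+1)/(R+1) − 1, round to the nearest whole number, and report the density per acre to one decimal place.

N̂ = 87·44/7 − 1 = 3828/7 − 1 ≈ 545.9 → 546
Density = N̂ / area = 546 / 98 ≈ 5.57 → 5.6 per acre

density ≈ 5.6 song sparrows per acre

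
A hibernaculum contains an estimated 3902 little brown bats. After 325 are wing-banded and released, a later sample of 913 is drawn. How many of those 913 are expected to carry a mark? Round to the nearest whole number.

expected recaptures ≈ 76

The marked fraction of the population is 325/3902, so in a sample of 913 expect C·(M/N) marked.
E[R] = 325 × 913 / 3902 = 296725 / 3902 ≈ 76.0 → 76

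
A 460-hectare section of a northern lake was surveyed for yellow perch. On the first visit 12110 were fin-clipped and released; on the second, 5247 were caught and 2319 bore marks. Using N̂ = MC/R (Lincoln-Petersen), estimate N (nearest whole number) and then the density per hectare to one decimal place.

N̂ = 12110·5247/2319 = 63541170/2319 ≈ 27400.2 → 27400
Density = N̂ / area = 27400 / 460 ≈ 59.57 → 59.6 per hectare

density ≈ 59.6 yellow perch per hectare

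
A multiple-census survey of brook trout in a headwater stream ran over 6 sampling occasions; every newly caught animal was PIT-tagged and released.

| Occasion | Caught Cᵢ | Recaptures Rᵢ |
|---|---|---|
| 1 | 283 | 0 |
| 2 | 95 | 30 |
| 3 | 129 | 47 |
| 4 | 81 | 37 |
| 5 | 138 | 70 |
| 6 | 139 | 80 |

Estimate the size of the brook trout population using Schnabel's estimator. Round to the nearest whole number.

Marked at large before each occasion: Mᵢ = Σⱼ<ᵢ (Cⱼ − Rⱼ) → M1=0, M2=283, M3=348, M4=430, M5=474, M6=542
Σ MᵢCᵢ = 0·283 + 283·95 + 348·129 + 430·81 + 474·138 + 542·139 = 0 + 26885 + 44892 + 34830 + 65412 + 75338 = 247357
Σ Rᵢ = 0 + 30 + 47 + 37 + 70 + 80 = 264
N̂ = 247357 / 264 ≈ 937.0 → 937

N ≈ 937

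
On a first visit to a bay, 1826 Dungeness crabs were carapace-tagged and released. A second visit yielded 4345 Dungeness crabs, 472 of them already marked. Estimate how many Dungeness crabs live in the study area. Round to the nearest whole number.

N ≈ 16,809

N = (1826 × 4345) / 472 = 7933970 / 472 ≈ 16809.3 → 16809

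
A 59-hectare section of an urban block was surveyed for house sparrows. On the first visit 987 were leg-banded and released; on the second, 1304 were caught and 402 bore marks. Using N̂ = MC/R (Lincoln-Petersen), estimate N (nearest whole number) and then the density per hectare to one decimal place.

density ≈ 54.3 house sparrows per hectare

N̂ = 987·1304/402 = 1287048/402 ≈ 3201.6 → 3202
Density = N̂ / area = 3202 / 59 ≈ 54.27 → 54.3 per hectare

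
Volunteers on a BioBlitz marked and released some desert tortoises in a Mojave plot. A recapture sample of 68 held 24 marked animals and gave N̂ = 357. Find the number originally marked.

M = 126

From N = M·C/R: M = N·R / C = 357·24 / 68 = 8568 / 68 = 126.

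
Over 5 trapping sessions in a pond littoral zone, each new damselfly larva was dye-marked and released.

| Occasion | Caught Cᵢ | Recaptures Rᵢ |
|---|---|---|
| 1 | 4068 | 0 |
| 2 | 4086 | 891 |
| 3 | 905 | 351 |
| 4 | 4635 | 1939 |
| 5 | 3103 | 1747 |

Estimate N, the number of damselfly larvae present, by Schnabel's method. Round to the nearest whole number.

Marked at large before each occasion: Mᵢ = Σⱼ<ᵢ (Cⱼ − Rⱼ) → M1=0, M2=4068, M3=7263, M4=7817, M5=10513
Σ MᵢCᵢ = 0·4068 + 4068·4086 + 7263·905 + 7817·4635 + 10513·3103 = 0 + 16621848 + 6573015 + 36231795 + 32621839 = 92048497
Σ Rᵢ = 0 + 891 + 351 + 1939 + 1747 = 4928
N̂ = 92048497 / 4928 ≈ 18678.7 → 18679

N ≈ 18,679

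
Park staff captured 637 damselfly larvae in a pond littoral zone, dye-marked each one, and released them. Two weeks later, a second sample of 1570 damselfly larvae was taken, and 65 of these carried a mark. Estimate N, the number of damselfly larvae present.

Lincoln-Petersen assumes M/N = R/C, so N = M·C / R.
N = (637 × 1570) / 65 = 1000090 / 65 = 15386

N = 15,386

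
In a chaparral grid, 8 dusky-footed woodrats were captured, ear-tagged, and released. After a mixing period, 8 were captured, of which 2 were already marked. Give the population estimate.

N = 32

N = (8 × 8) / 2 = 64 / 2 = 32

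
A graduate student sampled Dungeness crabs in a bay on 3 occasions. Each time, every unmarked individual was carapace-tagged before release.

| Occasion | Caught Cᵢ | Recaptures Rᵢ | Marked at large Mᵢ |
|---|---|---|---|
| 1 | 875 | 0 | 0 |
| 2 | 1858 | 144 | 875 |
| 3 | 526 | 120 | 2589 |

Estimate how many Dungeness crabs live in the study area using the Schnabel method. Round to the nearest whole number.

Σ MᵢCᵢ = 0·875 + 875·1858 + 2589·526 = 0 + 1625750 + 1361814 = 2987564
Σ Rᵢ = 0 + 144 + 120 = 264
N̂ = 2987564 / 264 ≈ 11316.5 → 11317

N ≈ 11,317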